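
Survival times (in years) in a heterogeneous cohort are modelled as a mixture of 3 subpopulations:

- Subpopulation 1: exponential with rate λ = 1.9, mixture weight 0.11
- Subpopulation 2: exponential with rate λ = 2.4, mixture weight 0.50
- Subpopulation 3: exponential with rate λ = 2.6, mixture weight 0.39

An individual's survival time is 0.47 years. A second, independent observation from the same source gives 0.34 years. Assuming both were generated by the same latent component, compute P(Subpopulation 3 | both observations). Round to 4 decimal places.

0.3921

Apply Bayes' rule: the posterior for each component is proportional to its prior times its likelihood at x.
Since both observations come from the same component, the likelihood for component k is f_k(x₁)·f_k(x₂).
  f_1 = [0.777909] × [0.995862] = 0.77469
  f_2 = [0.776832] × [1.06127] = 0.82443
  f_3 = [0.766065] × [1.07413] = 0.822853
Multiply by the mixture weights:
  π_1·f_1 = 0.11 × 0.77469 = 0.0852159
  π_2·f_2 = 0.50 × 0.82443 = 0.412215
  π_3·f_3 = 0.39 × 0.822853 = 0.320913
Sum: 0.0852159 + 0.412215 + 0.320913 = 0.818344
P(Subpopulation 3 | x₁,x₂) = 0.320913 / 0.818344 ≈ 0.3921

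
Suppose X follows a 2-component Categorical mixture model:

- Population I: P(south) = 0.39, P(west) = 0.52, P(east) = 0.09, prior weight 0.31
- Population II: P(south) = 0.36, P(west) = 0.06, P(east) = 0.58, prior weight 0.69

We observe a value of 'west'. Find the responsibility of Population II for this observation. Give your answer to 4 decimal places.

0.2043

P(component k | x) = w_k·f_k(x) / marginal(x), where marginal(x) = Σ_j w_j·f_j(x).
Categorical probabilities:
  L_I = 0.52
  L_II = 0.06
Weight by the priors:
  w_I·L_I = 0.31 × 0.52 = 0.1612
  w_II·L_II = 0.69 × 0.06 = 0.0414
Sum: 0.1612 + 0.0414 = 0.2026
P(Population II | the observation) ≈ 0.2043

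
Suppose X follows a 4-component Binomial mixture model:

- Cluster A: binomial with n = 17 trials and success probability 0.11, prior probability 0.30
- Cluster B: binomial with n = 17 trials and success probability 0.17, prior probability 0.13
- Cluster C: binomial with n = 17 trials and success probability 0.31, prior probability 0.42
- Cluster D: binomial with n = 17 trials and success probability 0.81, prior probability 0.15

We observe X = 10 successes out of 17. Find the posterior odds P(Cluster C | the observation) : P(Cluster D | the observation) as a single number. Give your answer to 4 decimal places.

Since P(k|x) ∝ π_k f_k(x), the posterior odds are π_i f_i(x) / (π_j f_j(x)).
Component likelihoods at x = 10 successes out of 17:
  p_A = 2.23117e-06
  p_B = 0.000106392
  p_C = 0.0118696
  p_D = 0.0211349
0.00498523 / 0.00317024 ≈ 1.5725

1.5725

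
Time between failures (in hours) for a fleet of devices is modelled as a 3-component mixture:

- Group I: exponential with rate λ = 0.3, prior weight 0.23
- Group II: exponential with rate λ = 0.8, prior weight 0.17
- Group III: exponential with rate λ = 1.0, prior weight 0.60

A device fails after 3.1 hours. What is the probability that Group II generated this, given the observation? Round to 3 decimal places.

0.174

Apply Bayes' rule: the posterior for each component is proportional to its prior times its likelihood at x.
Evaluate each component's likelihood at the observed value:
  f_I = 0.3·e^(−0.3·3.1) = 0.3·e^(−0.9300) = 0.118366
  f_II = 0.8·e^(−0.8·3.1) = 0.8·e^(−2.4800) = 0.0669946
  f_III = 1.0·e^(−1.0·3.1) = 1.0·e^(−3.1000) = 0.0450492
Unnormalised posteriors:
  P(Z=I)·f_I = 0.23 × 0.118366 = 0.0272242
  P(Z=II)·f_II = 0.17 × 0.0669946 = 0.0113891
  P(Z=III)·f_III = 0.60 × 0.0450492 = 0.0270295
Normaliser: 0.0272242 + 0.0113891 + 0.0270295 = 0.0656428
Responsibility of Group II: 0.0113891 / 0.0656428 ≈ 0.174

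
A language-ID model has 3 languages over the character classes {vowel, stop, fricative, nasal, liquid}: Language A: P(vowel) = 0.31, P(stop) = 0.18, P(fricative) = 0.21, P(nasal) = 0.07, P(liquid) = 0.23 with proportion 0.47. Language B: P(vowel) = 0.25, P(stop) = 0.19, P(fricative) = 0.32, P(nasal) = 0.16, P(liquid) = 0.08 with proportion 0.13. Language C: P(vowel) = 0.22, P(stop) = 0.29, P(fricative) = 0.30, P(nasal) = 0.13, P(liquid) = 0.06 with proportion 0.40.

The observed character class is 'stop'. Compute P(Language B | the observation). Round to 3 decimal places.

Apply Bayes' rule: the posterior for each component is proportional to its prior times its likelihood at x.
Evaluate each component's likelihood at the observed value:
  p_A = P(stop | comp) = 0.18
  p_B = P(stop | comp) = 0.19
  p_C = P(stop | comp) = 0.29
Prior × likelihood for each component:
  P(Z=A)·p_A = 0.47 × 0.18 = 0.0846
  P(Z=B)·p_B = 0.13 × 0.19 = 0.0247
  P(Z=C)·p_C = 0.40 × 0.29 = 0.116
Evidence: 0.0846 + 0.0247 + 0.116 = 0.2253
P(Language B | data) ≈ 0.110

0.110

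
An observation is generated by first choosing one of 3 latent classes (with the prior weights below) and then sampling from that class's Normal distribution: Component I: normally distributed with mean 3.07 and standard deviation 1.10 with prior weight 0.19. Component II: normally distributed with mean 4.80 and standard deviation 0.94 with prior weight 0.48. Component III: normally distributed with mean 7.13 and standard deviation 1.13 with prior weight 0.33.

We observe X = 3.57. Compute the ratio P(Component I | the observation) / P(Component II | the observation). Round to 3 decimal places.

0.718

Since P(k|x) ∝ w_k f_k(x), the posterior odds are w_i f_i(x) / (w_j f_j(x)).
Component likelihoods at x = 3.57:
  L_I = (1/(1.10·√(2π)))·exp(−(3.57−3.07)²/(2·1.10²)) = 0.362675·exp(-0.10331) = 0.327079
  L_II = (1/(0.94·√(2π)))·exp(−(3.57−4.80)²/(2·0.94²)) = 0.424407·exp(-0.85610) = 0.180295
  L_III = (1/(1.13·√(2π)))·exp(−(3.57−7.13)²/(2·1.13²)) = 0.353046·exp(-4.96264) = 0.00246935
Odds = (0.19/0.48) × (0.327079/0.180295) = 0.395833 × 1.81413 ≈ 0.718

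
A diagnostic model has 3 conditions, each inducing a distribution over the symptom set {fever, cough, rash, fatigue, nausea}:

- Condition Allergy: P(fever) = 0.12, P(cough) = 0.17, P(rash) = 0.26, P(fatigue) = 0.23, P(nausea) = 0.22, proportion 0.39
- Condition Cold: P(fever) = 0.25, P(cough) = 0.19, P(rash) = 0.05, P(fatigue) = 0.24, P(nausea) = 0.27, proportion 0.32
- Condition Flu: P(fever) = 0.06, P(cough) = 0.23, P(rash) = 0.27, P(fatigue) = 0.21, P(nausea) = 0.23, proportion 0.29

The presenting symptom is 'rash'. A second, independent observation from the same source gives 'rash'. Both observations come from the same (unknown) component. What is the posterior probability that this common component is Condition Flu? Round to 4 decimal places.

The responsibility of component k is π_k f_k(x) divided by Σ_j π_j f_j(x).
Since both observations come from the same component, the likelihood for component k is f_k(x₁)·f_k(x₂).
  L_Allergy = [P(rash | comp) = 0.26] × [0.26] = 0.0676
  L_Cold = [P(rash | comp) = 0.05] × [0.05] = 0.0025
  L_Flu = [P(rash | comp) = 0.27] × [0.27] = 0.0729
Prior × likelihood for each component:
  π_Allergy·L_Allergy = 0.39 × 0.0676 = 0.026364
  π_Cold·L_Cold = 0.32 × 0.0025 = 0.0008
  π_Flu·L_Flu = 0.29 × 0.0729 = 0.021141
Denominator: 0.026364 + 0.0008 + 0.021141 = 0.048305
Responsibility of Condition Flu: 0.021141 / 0.048305 ≈ 0.4377

0.4377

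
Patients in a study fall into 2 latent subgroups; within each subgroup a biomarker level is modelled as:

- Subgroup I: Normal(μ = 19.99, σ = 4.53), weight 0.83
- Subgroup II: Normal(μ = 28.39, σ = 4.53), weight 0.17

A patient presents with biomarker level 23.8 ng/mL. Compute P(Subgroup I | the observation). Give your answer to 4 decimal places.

The responsibility of component k is π_k f_k(x) divided by Σ_j π_j f_j(x).
Normal densities:
  p_I = (1/(4.53·√(2π)))·exp(−(23.8−19.99)²/(2·4.53²)) = 0.088067·exp(-0.35369) = 0.061831
  p_II = (1/(4.53·√(2π)))·exp(−(23.8−28.39)²/(2·4.53²)) = 0.088067·exp(-0.51333) = 0.0527077
Unnormalised posteriors:
  π_I·p_I = 0.83 × 0.061831 = 0.0513197
  π_II·p_II = 0.17 × 0.0527077 = 0.00896031
Evidence: 0.0513197 + 0.00896031 = 0.06028
So the posterior for Subgroup I is 0.0513197 / 0.06028 ≈ 0.8514.

0.8514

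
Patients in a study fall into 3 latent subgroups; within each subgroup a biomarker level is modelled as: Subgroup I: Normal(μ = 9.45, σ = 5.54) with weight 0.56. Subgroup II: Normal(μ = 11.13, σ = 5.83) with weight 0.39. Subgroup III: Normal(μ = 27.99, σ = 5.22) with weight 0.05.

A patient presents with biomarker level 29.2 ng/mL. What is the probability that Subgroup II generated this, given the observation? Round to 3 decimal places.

By Bayes' theorem, P(k | x) = π_k f_k(x) / Σ_j π_j f_j(x).
Evaluate each component's likelihood at the observed value:
  p_I = (1/(5.54·√(2π)))·exp(−(29.2−9.45)²/(2·5.54²)) = 0.072011·exp(-6.35455) = 0.000125215
  p_II = (1/(5.83·√(2π)))·exp(−(29.2−11.13)²/(2·5.83²)) = 0.068429·exp(-4.80340) = 0.000561241
  p_III = (1/(5.22·√(2π)))·exp(−(29.2−27.99)²/(2·5.22²)) = 0.076426·exp(-0.02687) = 0.0743998
Weight by the priors:
  π_I·p_I = 0.56 × 0.000125215 = 7.01202e-05
  π_II·p_II = 0.39 × 0.000561241 = 0.000218884
  π_III·p_III = 0.05 × 0.0743998 = 0.00371999
Sum: 7.01202e-05 + 0.000218884 + 0.00371999 = 0.004009
Responsibility of Subgroup II: 0.000218884 / 0.004009 ≈ 0.055

0.055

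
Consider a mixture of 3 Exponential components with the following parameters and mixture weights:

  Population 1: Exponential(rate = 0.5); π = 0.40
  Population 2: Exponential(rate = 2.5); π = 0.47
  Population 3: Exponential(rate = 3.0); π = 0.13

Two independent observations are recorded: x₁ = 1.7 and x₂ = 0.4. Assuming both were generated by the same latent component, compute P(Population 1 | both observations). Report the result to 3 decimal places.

Posterior ∝ prior × likelihood, so P(k | x) ∝ P(Z=k) f_k(x); normalise over all components.
Since both observations come from the same component, the likelihood for component k is f_k(x₁)·f_k(x₂).
  L_1 = [0.213707] × [0.409365] = 0.0874844
  L_2 = [0.0356606] × [0.919699] = 0.032797
  L_3 = [0.0182902] × [0.903583] = 0.0165267
Weight by the priors:
  P(Z=1)·L_1 = 0.40 × 0.0874844 = 0.0349938
  P(Z=2)·L_2 = 0.47 × 0.032797 = 0.0154146
  P(Z=3)·L_3 = 0.13 × 0.0165267 = 0.00214848
Sum: 0.0349938 + 0.0154146 + 0.00214848 = 0.0525568
P(Population 1 | x₁, x₂) ≈ 0.666

0.666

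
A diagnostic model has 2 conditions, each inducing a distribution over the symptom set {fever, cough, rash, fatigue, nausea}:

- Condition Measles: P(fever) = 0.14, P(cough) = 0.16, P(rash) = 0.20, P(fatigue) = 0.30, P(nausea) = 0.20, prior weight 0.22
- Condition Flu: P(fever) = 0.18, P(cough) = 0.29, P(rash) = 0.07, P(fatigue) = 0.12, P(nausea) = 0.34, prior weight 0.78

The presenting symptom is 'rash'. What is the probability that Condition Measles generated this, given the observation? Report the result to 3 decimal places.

0.446

By Bayes' theorem, P(k | x) = π_k f_k(x) / Σ_j π_j f_j(x).
Evaluate each component's likelihood at the observed value:
  p_Measles = P(rash | comp) = 0.20
  p_Flu = P(rash | comp) = 0.07
Multiply by the mixture weights:
  π_Measles·p_Measles = 0.22 × 0.2 = 0.044
  π_Flu·p_Flu = 0.78 × 0.07 = 0.0546
Sum: 0.044 + 0.0546 = 0.0986
P(Condition Measles | the observation) = 0.044 / 0.0986 ≈ 0.446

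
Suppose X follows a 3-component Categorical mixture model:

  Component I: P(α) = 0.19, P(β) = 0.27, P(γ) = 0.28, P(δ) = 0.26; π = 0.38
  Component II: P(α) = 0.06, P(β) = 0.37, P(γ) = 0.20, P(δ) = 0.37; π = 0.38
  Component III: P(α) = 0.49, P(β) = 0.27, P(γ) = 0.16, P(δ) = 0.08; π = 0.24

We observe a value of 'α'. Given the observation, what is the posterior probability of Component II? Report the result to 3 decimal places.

0.107

Apply Bayes' rule: the posterior for each component is proportional to its prior times its likelihood at x.
Evaluate each component's likelihood at the observed value:
  p_I = 0.19
  p_II = 0.06
  p_III = 0.49
Weight by the priors:
  π_I·p_I = 0.38 × 0.19 = 0.0722
  π_II·p_II = 0.38 × 0.06 = 0.0228
  π_III·p_III = 0.24 × 0.49 = 0.1176
Marginal: 0.0722 + 0.0228 + 0.1176 = 0.2126
P(Component II | data) = 0.0228 / 0.2126 ≈ 0.107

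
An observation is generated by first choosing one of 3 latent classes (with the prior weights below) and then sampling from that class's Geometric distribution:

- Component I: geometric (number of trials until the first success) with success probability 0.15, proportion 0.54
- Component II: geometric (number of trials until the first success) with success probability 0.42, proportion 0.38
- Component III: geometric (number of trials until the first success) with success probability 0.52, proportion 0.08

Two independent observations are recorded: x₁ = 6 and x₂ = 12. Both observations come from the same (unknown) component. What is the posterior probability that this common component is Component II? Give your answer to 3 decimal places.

Apply Bayes' rule: the posterior for each component is proportional to its prior times its likelihood at x.
Since both observations come from the same component, the likelihood for component k is f_k(x₁)·f_k(x₂).
  f_I = [0.15·(1−0.15)^5 = 0.15·0.443705 = 0.0665558] × [0.0251015] = 0.00167065
  f_II = [0.42·(1−0.42)^5 = 0.42·0.0656357 = 0.027567] × [0.00104944] = 2.89299e-05
  f_III = [0.52·(1−0.52)^5 = 0.52·0.0254804 = 0.0132498] × [0.000162053] = 2.14717e-06
Weight by the priors:
  w_I·f_I = 0.54 × 0.00167065 = 0.000902151
  w_II·f_II = 0.38 × 2.89299e-05 = 1.09934e-05
  w_III·f_III = 0.08 × 2.14717e-06 = 1.71774e-07
Sum: 0.000902151 + 1.09934e-05 + 1.71774e-07 = 0.000913316
So the posterior for Component II is 1.09934e-05 / 0.000913316 ≈ 0.012.

0.012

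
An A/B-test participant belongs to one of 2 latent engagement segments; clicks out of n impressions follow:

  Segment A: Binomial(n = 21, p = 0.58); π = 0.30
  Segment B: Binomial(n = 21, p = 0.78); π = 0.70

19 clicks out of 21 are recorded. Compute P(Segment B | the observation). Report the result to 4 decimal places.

0.9944

P(component k | x) = P(Z=k)·f_k(x) / marginal(x), where marginal(x) = Σ_j P(Z=j)·f_j(x).
Evaluate each component's likelihood at the observed value:
  p_A = C(21,19)·0.58^19·0.42^2 = 210·3.19987e-05·0.1764 = 0.00118536
  p_B = C(21,19)·0.78^19·0.22^2 = 210·0.00890835·0.0484 = 0.0905445
Weight by the priors:
  P(Z=A)·p_A = 0.30 × 0.00118536 = 0.000355608
  P(Z=B)·p_B = 0.70 × 0.0905445 = 0.0633812
Evidence: 0.000355608 + 0.0633812 = 0.0637368
P(Segment B | 19 clicks out of 21) = 0.0633812 / 0.0637368 ≈ 0.9944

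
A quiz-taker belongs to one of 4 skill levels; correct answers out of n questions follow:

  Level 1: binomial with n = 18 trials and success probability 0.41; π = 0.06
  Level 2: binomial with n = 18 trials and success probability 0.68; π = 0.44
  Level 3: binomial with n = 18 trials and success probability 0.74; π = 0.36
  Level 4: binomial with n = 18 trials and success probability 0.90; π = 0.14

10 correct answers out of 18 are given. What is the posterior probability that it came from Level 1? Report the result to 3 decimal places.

0.078

The responsibility of component k is w_k f_k(x) divided by Σ_j w_j f_j(x).
Component likelihoods at x = 10 correct answers out of 18:
  p_1 = 0.0862407
  p_2 = 0.101706
  p_3 = 0.0449947
  p_4 = 0.000152575
Prior × likelihood for each component:
  w_1·p_1 = 0.06 × 0.0862407 = 0.00517444
  w_2·p_2 = 0.44 × 0.101706 = 0.0447506
  w_3·p_3 = 0.36 × 0.0449947 = 0.0161981
  w_4·p_4 = 0.14 × 0.000152575 = 2.13605e-05
Evidence: 0.00517444 + 0.0447506 + 0.0161981 + 2.13605e-05 = 0.0661445
Responsibility of Level 1: 0.00517444 / 0.0661445 ≈ 0.078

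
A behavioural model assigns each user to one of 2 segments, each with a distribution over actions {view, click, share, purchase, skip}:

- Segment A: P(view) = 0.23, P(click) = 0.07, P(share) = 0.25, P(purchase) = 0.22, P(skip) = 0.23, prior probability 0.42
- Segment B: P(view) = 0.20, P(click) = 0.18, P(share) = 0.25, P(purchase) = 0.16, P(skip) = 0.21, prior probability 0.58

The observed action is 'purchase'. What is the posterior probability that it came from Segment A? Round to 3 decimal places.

0.499

P(component k | x) = π_k·f_k(x) / marginal(x), where marginal(x) = Σ_j π_j·f_j(x).
Component likelihoods at x = 'purchase':
  L_A = P(purchase | comp) = 0.22
  L_B = P(purchase | comp) = 0.16
Unnormalised posteriors:
  π_A·L_A = 0.42 × 0.22 = 0.0924
  π_B·L_B = 0.58 × 0.16 = 0.0928
Sum: 0.0924 + 0.0928 = 0.1852
P(Segment A | data) = 0.0924 / 0.1852 ≈ 0.499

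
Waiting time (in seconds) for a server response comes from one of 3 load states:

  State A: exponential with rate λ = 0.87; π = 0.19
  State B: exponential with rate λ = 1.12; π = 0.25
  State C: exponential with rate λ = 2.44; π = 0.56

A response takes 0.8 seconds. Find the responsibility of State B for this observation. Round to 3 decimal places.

0.293

Apply Bayes' rule: the posterior for each component is proportional to its prior times its likelihood at x.
Exponential densities:
  f_A = 0.87·e^(−0.87·0.8) = 0.87·e^(−0.6960) = 0.433761
  f_B = 1.12·e^(−1.12·0.8) = 1.12·e^(−0.8960) = 0.457183
  f_C = 2.44·e^(−2.44·0.8) = 2.44·e^(−1.9520) = 0.346455
Multiply by the mixture weights:
  π_A·f_A = 0.19 × 0.433761 = 0.0824146
  π_B·f_B = 0.25 × 0.457183 = 0.114296
  π_C·f_C = 0.56 × 0.346455 = 0.194015
Marginal: 0.0824146 + 0.114296 + 0.194015 = 0.390725
P(State B | the observation) = 0.114296 / 0.390725 ≈ 0.293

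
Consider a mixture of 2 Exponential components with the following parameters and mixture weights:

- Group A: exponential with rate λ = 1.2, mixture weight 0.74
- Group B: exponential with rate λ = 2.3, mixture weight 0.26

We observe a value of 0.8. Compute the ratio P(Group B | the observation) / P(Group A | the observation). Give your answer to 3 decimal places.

Posterior odds = (w_i f_i(x)) / (w_j f_j(x)); the normalising sum cancels.
Evaluate each component's likelihood at the observed value:
  p_A = 1.2·e^(−1.2·0.8) = 1.2·e^(−0.9600) = 0.459471
  p_B = 2.3·e^(−2.3·0.8) = 2.3·e^(−1.8400) = 0.36528
Odds = (0.26/0.74) × (0.36528/0.459471) = 0.351351 × 0.795001 ≈ 0.279

0.279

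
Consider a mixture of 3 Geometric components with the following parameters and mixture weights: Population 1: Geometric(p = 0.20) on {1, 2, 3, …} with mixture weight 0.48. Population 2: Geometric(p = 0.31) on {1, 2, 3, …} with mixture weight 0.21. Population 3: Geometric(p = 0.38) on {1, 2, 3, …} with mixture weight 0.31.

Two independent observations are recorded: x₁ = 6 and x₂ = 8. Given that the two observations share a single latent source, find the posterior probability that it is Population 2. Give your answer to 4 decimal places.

P(component k | x) = π_k·f_k(x) / marginal(x), where marginal(x) = Σ_j π_j·f_j(x).
Since both observations come from the same component, the likelihood for component k is f_k(x₁)·f_k(x₂).
  p_1 = [0.065536] × [0.041943] = 0.00274878
  p_2 = [0.048485] × [0.0230837] = 0.00111921
  p_3 = [0.034813] × [0.0133821] = 0.000465873
Prior × likelihood for each component:
  π_1·p_1 = 0.48 × 0.00274878 = 0.00131941
  π_2·p_2 = 0.21 × 0.00111921 = 0.000235035
  π_3·p_3 = 0.31 × 0.000465873 = 0.000144421
Normaliser: 0.00131941 + 0.000235035 + 0.000144421 = 0.00169887
P(Population 2 | x₁, x₂) ≈ 0.1383

0.1383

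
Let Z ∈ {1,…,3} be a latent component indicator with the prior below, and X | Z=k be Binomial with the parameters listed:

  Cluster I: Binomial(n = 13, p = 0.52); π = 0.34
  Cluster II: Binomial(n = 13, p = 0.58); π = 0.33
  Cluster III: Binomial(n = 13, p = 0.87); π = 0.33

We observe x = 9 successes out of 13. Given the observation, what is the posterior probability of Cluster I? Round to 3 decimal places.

Apply Bayes' rule: the posterior for each component is proportional to its prior times its likelihood at x.
Component likelihoods at x = 9 successes out of 13:
  p_I = 0.105512
  p_II = 0.165255
  p_III = 0.0583113
Multiply by the mixture weights:
  P(Z=I)·p_I = 0.34 × 0.105512 = 0.035874
  P(Z=II)·p_II = 0.33 × 0.165255 = 0.0545342
  P(Z=III)·p_III = 0.33 × 0.0583113 = 0.0192427
Evidence: 0.035874 + 0.0545342 + 0.0192427 = 0.109651
Responsibility of Cluster I: 0.035874 / 0.109651 ≈ 0.327

0.327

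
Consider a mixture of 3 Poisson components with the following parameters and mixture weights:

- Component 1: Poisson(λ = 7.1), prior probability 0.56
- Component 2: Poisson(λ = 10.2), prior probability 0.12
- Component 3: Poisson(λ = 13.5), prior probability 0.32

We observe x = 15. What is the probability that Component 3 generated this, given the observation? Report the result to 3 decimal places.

Apply Bayes' rule: the posterior for each component is proportional to its prior times its likelihood at x.
Component likelihoods at x = 15:
  f_1 = e^(−7.1)·7.1^15/15! = 0.00370582
  f_2 = e^(−10.2)·10.2^15/15! = 0.038256
  f_3 = e^(−13.5)·13.5^15/15! = 0.0945217
Prior × likelihood for each component:
  π_1·f_1 = 0.56 × 0.00370582 = 0.00207526
  π_2·f_2 = 0.12 × 0.038256 = 0.00459072
  π_3·f_3 = 0.32 × 0.0945217 = 0.0302469
Evidence: 0.00207526 + 0.00459072 + 0.0302469 = 0.0369129
Responsibility of Component 3: 0.0302469 / 0.0369129 ≈ 0.819

0.819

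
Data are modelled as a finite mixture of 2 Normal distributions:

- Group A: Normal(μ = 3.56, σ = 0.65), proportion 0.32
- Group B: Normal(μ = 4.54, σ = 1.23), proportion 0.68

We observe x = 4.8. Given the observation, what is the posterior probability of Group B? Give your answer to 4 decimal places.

0.8714

Apply Bayes' rule: the posterior for each component is proportional to its prior times its likelihood at x.
Evaluate each component's likelihood at the observed value:
  p_A = (1/(0.65·√(2π)))·exp(−(4.8−3.56)²/(2·0.65²)) = 0.613757·exp(-1.81964) = 0.0994798
  p_B = (1/(1.23·√(2π)))·exp(−(4.8−4.54)²/(2·1.23²)) = 0.324343·exp(-0.02234) = 0.317177
Unnormalised posteriors:
  π_A·p_A = 0.32 × 0.0994798 = 0.0318335
  π_B·p_B = 0.68 × 0.317177 = 0.215681
Evidence: 0.0318335 + 0.215681 = 0.247514
P(Group B | data) = 0.215681 / 0.247514 ≈ 0.8714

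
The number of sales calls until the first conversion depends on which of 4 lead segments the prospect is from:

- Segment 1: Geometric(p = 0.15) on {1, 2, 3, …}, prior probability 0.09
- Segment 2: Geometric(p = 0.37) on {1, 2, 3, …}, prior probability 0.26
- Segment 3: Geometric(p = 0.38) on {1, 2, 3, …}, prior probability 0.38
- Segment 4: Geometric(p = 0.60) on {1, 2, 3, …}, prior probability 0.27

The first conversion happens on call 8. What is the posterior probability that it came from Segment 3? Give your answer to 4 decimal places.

P(component k | x) = w_k·f_k(x) / marginal(x), where marginal(x) = Σ_j w_j·f_j(x).
Component likelihoods at x = 8:
  L_1 = 0.0480866
  L_2 = 0.0145742
  L_3 = 0.0133821
  L_4 = 0.00098304
Prior × likelihood for each component:
  w_1·L_1 = 0.09 × 0.0480866 = 0.00432779
  w_2·L_2 = 0.26 × 0.0145742 = 0.0037893
  w_3·L_3 = 0.38 × 0.0133821 = 0.00508521
  w_4·L_4 = 0.27 × 0.00098304 = 0.000265421
Denominator: 0.00432779 + 0.0037893 + 0.00508521 + 0.000265421 = 0.0134677
P(Segment 3 | data) = 0.00508521 / 0.0134677 ≈ 0.3776

0.3776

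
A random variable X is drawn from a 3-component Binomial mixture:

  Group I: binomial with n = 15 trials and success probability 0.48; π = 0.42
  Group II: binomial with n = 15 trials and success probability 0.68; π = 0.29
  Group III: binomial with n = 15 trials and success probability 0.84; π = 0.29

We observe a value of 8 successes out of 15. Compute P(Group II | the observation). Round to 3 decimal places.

0.269

The responsibility of component k is π_k f_k(x) divided by Σ_j π_j f_j(x).
Component likelihoods at x = 8 successes out of 15:
  L_I = C(15,8)·0.48^8·0.52^7 = 6435·0.00281793·0.0102807 = 0.186424
  L_II = C(15,8)·0.68^8·0.32^7 = 6435·0.0457163·0.000343597 = 0.101081
  L_III = C(15,8)·0.84^8·0.16^7 = 6435·0.247876·2.68435e-06 = 0.00428176
Unnormalised posteriors:
  π_I·L_I = 0.42 × 0.186424 = 0.0782981
  π_II·L_II = 0.29 × 0.101081 = 0.0293135
  π_III·L_III = 0.29 × 0.00428176 = 0.00124171
Sum: 0.0782981 + 0.0293135 + 0.00124171 = 0.108853
P(Group II | 8 successes out of 15) = 0.0293135 / 0.108853 ≈ 0.269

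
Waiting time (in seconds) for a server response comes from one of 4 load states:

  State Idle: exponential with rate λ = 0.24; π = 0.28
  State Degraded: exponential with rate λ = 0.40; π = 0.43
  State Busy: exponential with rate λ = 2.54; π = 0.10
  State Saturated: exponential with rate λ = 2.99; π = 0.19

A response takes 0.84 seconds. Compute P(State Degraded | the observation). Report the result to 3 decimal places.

0.484

The responsibility of component k is π_k f_k(x) divided by Σ_j π_j f_j(x).
Exponential densities:
  p_Idle = 0.24·e^(−0.24·0.84) = 0.24·e^(−0.2016) = 0.196181
  p_Degraded = 0.40·e^(−0.40·0.84) = 0.40·e^(−0.3360) = 0.285849
  p_Busy = 2.54·e^(−2.54·0.84) = 2.54·e^(−2.1336) = 0.300762
  p_Saturated = 2.99·e^(−2.99·0.84) = 2.99·e^(−2.5116) = 0.242604
Prior × likelihood for each component:
  π_Idle·p_Idle = 0.28 × 0.196181 = 0.0549307
  π_Degraded·p_Degraded = 0.43 × 0.285849 = 0.122915
  π_Busy·p_Busy = 0.10 × 0.300762 = 0.0300762
  π_Saturated·p_Saturated = 0.19 × 0.242604 = 0.0460947
Evidence: 0.0549307 + 0.122915 + 0.0300762 + 0.0460947 = 0.254017
P(State Degraded | 0.84 seconds) ≈ 0.484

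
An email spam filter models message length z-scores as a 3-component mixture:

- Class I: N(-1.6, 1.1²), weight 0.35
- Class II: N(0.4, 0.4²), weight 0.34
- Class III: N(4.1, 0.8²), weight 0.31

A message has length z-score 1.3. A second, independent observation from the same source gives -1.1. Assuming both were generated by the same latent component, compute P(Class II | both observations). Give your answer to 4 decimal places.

Apply Bayes' rule: the posterior for each component is proportional to its prior times its likelihood at x.
Since both observations come from the same component, the likelihood for component k is f_k(x₁)·f_k(x₂).
  f_I = [(1/(1.1·√(2π)))·exp(−(1.3−-1.6)²/(2·1.1²)) = 0.362675·exp(-3.47521) = 0.0112268] × [0.327079] = 0.00367203
  f_II = [(1/(0.4·√(2π)))·exp(−(1.3−0.4)²/(2·0.4²)) = 0.997356·exp(-2.53125) = 0.0793491] × [0.000881489] = 6.99454e-05
  f_III = [(1/(0.8·√(2π)))·exp(−(1.3−4.1)²/(2·0.8²)) = 0.498678·exp(-6.12500) = 0.00109085] × [3.33695e-10] = 3.64012e-13
Weight by the priors:
  P(Z=I)·f_I = 0.35 × 0.00367203 = 0.00128521
  P(Z=II)·f_II = 0.34 × 6.99454e-05 = 2.37814e-05
  P(Z=III)·f_III = 0.31 × 3.64012e-13 = 1.12844e-13
Marginal: 0.00128521 + 2.37814e-05 + 1.12844e-13 = 0.00130899
P(Class II | x) ≈ 0.0182

0.0182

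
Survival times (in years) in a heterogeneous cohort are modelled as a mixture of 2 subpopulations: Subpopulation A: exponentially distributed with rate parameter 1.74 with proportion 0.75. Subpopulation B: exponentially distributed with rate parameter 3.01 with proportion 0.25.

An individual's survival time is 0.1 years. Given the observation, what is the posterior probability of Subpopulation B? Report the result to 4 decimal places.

0.3368

Apply Bayes' rule: the posterior for each component is proportional to its prior times its likelihood at x.
Component likelihoods at x = 0.1 years:
  f_A = 1.46212
  f_B = 2.22763
Prior × likelihood for each component:
  P(Z=A)·f_A = 0.75 × 1.46212 = 1.09659
  P(Z=B)·f_B = 0.25 × 2.22763 = 0.556909
Marginal: 1.09659 + 0.556909 = 1.6535
P(Subpopulation B | the observation) ≈ 0.3368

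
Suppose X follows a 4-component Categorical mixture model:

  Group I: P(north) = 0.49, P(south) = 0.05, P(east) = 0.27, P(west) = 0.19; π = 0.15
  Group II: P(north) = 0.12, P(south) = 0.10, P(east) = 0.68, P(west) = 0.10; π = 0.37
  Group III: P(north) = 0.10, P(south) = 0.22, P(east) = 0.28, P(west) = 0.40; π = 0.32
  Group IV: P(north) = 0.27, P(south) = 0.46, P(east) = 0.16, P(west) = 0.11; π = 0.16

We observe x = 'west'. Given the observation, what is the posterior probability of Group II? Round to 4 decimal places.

0.1753

By Bayes' theorem, P(k | x) = w_k f_k(x) / Σ_j w_j f_j(x).
Categorical probabilities:
  p_I = P(west | comp) = 0.19
  p_II = P(west | comp) = 0.10
  p_III = P(west | comp) = 0.40
  p_IV = P(west | comp) = 0.11
Multiply by the mixture weights:
  w_I·p_I = 0.15 × 0.19 = 0.0285
  w_II·p_II = 0.37 × 0.1 = 0.037
  w_III·p_III = 0.32 × 0.4 = 0.128
  w_IV·p_IV = 0.16 × 0.11 = 0.0176
Marginal: 0.0285 + 0.037 + 0.128 + 0.0176 = 0.2111
P(Group II | x) ≈ 0.1753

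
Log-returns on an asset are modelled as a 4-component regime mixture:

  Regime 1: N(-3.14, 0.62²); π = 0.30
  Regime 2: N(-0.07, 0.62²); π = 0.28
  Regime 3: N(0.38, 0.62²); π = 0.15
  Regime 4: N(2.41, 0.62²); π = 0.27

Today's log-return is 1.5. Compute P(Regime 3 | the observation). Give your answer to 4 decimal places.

P(component k | x) = π_k·f_k(x) / marginal(x), where marginal(x) = Σ_j π_j·f_j(x).
Evaluate each component's likelihood at the observed value:
  f_1 = 4.43063e-13
  f_2 = 0.0260674
  f_3 = 0.125866
  f_4 = 0.219142
Weight by the priors:
  π_1·f_1 = 0.30 × 4.43063e-13 = 1.32919e-13
  π_2·f_2 = 0.28 × 0.0260674 = 0.00729888
  π_3·f_3 = 0.15 × 0.125866 = 0.0188799
  π_4·f_4 = 0.27 × 0.219142 = 0.0591683
Evidence: 1.32919e-13 + 0.00729888 + 0.0188799 + 0.0591683 = 0.0853471
So the posterior for Regime 3 is 0.0188799 / 0.0853471 ≈ 0.2212.

0.2212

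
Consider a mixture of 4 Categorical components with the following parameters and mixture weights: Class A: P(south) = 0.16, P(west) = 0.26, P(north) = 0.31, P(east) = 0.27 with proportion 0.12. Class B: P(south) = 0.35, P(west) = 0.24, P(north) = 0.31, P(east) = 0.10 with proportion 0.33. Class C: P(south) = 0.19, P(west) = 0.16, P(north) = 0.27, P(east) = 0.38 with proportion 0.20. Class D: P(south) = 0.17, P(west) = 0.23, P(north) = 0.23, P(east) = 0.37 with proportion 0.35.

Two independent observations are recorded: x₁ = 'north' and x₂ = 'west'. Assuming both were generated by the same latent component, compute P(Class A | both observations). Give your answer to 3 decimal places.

0.158

Apply Bayes' rule: the posterior for each component is proportional to its prior times its likelihood at x.
Since both observations come from the same component, the likelihood for component k is f_k(x₁)·f_k(x₂).
  f_A = [0.31] × [0.26] = 0.0806
  f_B = [0.31] × [0.24] = 0.0744
  f_C = [0.27] × [0.16] = 0.0432
  f_D = [0.23] × [0.23] = 0.0529
Multiply by the mixture weights:
  w_A·f_A = 0.12 × 0.0806 = 0.009672
  w_B·f_B = 0.33 × 0.0744 = 0.024552
  w_C·f_C = 0.20 × 0.0432 = 0.00864
  w_D·f_D = 0.35 × 0.0529 = 0.018515
Sum: 0.009672 + 0.024552 + 0.00864 + 0.018515 = 0.061379
So the posterior for Class A is 0.009672 / 0.061379 ≈ 0.158.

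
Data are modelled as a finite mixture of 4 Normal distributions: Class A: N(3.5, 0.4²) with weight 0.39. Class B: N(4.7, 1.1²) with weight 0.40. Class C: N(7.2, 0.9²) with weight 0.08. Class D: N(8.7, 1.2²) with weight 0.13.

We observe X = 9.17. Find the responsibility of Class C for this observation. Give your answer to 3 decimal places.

0.075

Apply Bayes' rule: the posterior for each component is proportional to its prior times its likelihood at x.
Normal densities:
  L_A = (1/(0.4·√(2π)))·exp(−(9.17−3.5)²/(2·0.4²)) = 0.997356·exp(-100.46531) = 2.3298e-44
  L_B = (1/(1.1·√(2π)))·exp(−(9.17−4.7)²/(2·1.1²)) = 0.362675·exp(-8.25657) = 9.41314e-05
  L_C = (1/(0.9·√(2π)))·exp(−(9.17−7.2)²/(2·0.9²)) = 0.443269·exp(-2.39562) = 0.0403891
  L_D = (1/(1.2·√(2π)))·exp(−(9.17−8.7)²/(2·1.2²)) = 0.332452·exp(-0.07670) = 0.307906
Multiply by the mixture weights:
  w_A·L_A = 0.39 × 2.3298e-44 = 9.08623e-45
  w_B·L_B = 0.40 × 9.41314e-05 = 3.76526e-05
  w_C·L_C = 0.08 × 0.0403891 = 0.00323113
  w_D·L_D = 0.13 × 0.307906 = 0.0400278
Marginal: 9.08623e-45 + 3.76526e-05 + 0.00323113 + 0.0400278 = 0.0432965
P(Class C | the observation) ≈ 0.075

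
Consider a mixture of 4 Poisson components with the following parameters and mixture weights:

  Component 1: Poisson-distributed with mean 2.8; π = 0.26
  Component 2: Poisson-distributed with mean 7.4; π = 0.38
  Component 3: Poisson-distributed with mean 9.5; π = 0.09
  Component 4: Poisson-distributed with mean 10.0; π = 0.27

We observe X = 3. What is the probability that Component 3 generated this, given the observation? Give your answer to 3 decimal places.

Apply Bayes' rule: the posterior for each component is proportional to its prior times its likelihood at x.
Evaluate each component's likelihood at the observed value:
  f_1 = 0.222484
  f_2 = 0.0412824
  f_3 = 0.010696
  f_4 = 0.00756665
Multiply by the mixture weights:
  π_1·f_1 = 0.26 × 0.222484 = 0.0578458
  π_2·f_2 = 0.38 × 0.0412824 = 0.0156873
  π_3·f_3 = 0.09 × 0.010696 = 0.000962641
  π_4·f_4 = 0.27 × 0.00756665 = 0.002043
Evidence: 0.0578458 + 0.0156873 + 0.000962641 + 0.002043 = 0.0765387
So the posterior for Component 3 is 0.000962641 / 0.0765387 ≈ 0.013.

0.013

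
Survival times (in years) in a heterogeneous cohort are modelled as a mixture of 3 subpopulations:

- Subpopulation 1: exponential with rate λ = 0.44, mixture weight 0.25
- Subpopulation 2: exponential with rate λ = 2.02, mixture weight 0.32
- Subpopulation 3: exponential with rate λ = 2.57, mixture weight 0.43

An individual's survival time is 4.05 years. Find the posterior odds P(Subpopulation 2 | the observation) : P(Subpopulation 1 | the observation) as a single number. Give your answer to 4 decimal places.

0.0098

Since P(k|x) ∝ P(Z=k) f_k(x), the posterior odds are P(Z=i) f_i(x) / (P(Z=j) f_j(x)).
Evaluate each component's likelihood at the observed value:
  p_1 = 0.44·e^(−0.44·4.05) = 0.44·e^(−1.7820) = 0.0740525
  p_2 = 2.02·e^(−2.02·4.05) = 2.02·e^(−8.1810) = 0.000565442
  p_3 = 2.57·e^(−2.57·4.05) = 2.57·e^(−10.4085) = 7.75495e-05
0.000180942 / 0.0185131 ≈ 0.0098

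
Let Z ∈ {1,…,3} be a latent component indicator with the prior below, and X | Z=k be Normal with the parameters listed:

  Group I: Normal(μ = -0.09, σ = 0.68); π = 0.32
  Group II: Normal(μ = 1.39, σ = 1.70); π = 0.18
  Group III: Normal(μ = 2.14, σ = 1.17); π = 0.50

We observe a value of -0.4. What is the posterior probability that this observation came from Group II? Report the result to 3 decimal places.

0.116

By Bayes' theorem, P(k | x) = P(Z=k) f_k(x) / Σ_j P(Z=j) f_j(x).
Normal densities:
  p_I = 0.528776
  p_II = 0.134807
  p_III = 0.0323082
Unnormalised posteriors:
  P(Z=I)·p_I = 0.32 × 0.528776 = 0.169208
  P(Z=II)·p_II = 0.18 × 0.134807 = 0.0242653
  P(Z=III)·p_III = 0.50 × 0.0323082 = 0.0161541
Marginal: 0.169208 + 0.0242653 + 0.0161541 = 0.209628
P(Group II | data) = 0.0242653 / 0.209628 ≈ 0.116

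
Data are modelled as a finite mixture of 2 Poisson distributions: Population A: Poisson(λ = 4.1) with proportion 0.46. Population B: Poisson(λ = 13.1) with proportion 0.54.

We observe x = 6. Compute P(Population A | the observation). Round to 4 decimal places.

0.8664

P(component k | x) = w_k·f_k(x) / marginal(x), where marginal(x) = Σ_j w_j·f_j(x).
Evaluate each component's likelihood at the observed value:
  f_A = e^(−4.1)·4.1^6/6! = 0.109336
  f_B = e^(−13.1)·13.1^6/6! = 0.0143561
Prior × likelihood for each component:
  w_A·f_A = 0.46 × 0.109336 = 0.0502946
  w_B·f_B = 0.54 × 0.0143561 = 0.00775231
Normaliser: 0.0502946 + 0.00775231 = 0.0580469
Responsibility of Population A: 0.0502946 / 0.0580469 ≈ 0.8664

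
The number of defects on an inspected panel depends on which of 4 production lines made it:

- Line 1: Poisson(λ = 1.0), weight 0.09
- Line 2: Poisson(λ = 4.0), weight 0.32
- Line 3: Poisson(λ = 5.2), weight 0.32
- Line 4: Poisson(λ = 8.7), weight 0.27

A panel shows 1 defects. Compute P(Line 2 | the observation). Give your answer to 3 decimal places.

0.355

By Bayes' theorem, P(k | x) = P(Z=k) f_k(x) / Σ_j P(Z=j) f_j(x).
Component likelihoods at x = 1 defects:
  L_1 = 0.367879
  L_2 = 0.0732626
  L_3 = 0.0286861
  L_4 = 0.0014493
Unnormalised posteriors:
  P(Z=1)·L_1 = 0.09 × 0.367879 = 0.0331091
  P(Z=2)·L_2 = 0.32 × 0.0732626 = 0.023444
  P(Z=3)·L_3 = 0.32 × 0.0286861 = 0.00917956
  P(Z=4)·L_4 = 0.27 × 0.0014493 = 0.00039131
Evidence: 0.0331091 + 0.023444 + 0.00917956 + 0.00039131 = 0.066124
P(Line 2 | data) ≈ 0.355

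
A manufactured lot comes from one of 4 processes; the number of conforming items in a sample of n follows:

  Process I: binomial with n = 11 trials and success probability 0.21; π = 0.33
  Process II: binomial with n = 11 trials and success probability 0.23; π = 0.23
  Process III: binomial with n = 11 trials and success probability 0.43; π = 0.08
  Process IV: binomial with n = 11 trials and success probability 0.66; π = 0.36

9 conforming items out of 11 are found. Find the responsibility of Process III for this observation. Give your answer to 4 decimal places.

P(component k | x) = w_k·f_k(x) / marginal(x), where marginal(x) = Σ_j w_j·f_j(x).
Binomial probabilities:
  f_I = 2.72641e-05
  f_II = 5.87347e-05
  f_III = 0.00898108
  f_IV = 0.151083
Unnormalised posteriors:
  w_I·f_I = 0.33 × 2.72641e-05 = 8.99714e-06
  w_II·f_II = 0.23 × 5.87347e-05 = 1.3509e-05
  w_III·f_III = 0.08 × 0.00898108 = 0.000718486
  w_IV·f_IV = 0.36 × 0.151083 = 0.0543899
Normaliser: 8.99714e-06 + 1.3509e-05 + 0.000718486 + 0.0543899 = 0.0551309
P(Process III | x) = 0.000718486 / 0.0551309 ≈ 0.0130

0.0130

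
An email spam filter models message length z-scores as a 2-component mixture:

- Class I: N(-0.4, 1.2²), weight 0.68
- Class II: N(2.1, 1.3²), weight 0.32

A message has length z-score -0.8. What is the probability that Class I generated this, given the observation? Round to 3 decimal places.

0.963

Posterior ∝ prior × likelihood, so P(k | x) ∝ P(Z=k) f_k(x); normalise over all components.
Component likelihoods at x = -0.8:
  f_I = (1/(1.2·√(2π)))·exp(−(-0.8−-0.4)²/(2·1.2²)) = 0.332452·exp(-0.05556) = 0.314486
  f_II = (1/(1.3·√(2π)))·exp(−(-0.8−2.1)²/(2·1.3²)) = 0.306879·exp(-2.48817) = 0.02549
Weight by the priors:
  P(Z=I)·f_I = 0.68 × 0.314486 = 0.21385
  P(Z=II)·f_II = 0.32 × 0.02549 = 0.0081568
Sum: 0.21385 + 0.0081568 = 0.222007
So the posterior for Class I is 0.21385 / 0.222007 ≈ 0.963.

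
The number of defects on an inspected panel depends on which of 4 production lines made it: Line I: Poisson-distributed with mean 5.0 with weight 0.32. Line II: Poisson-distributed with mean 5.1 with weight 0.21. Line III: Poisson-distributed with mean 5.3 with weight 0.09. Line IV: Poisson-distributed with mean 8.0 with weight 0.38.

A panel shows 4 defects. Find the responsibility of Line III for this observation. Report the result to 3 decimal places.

0.115

P(component k | x) = w_k·f_k(x) / marginal(x), where marginal(x) = Σ_j w_j·f_j(x).
Component likelihoods at x = 4 defects:
  p_I = e^(−5.0)·5.0^4/4! = 0.175467
  p_II = e^(−5.1)·5.1^4/4! = 0.171857
  p_III = e^(−5.3)·5.3^4/4! = 0.164109
  p_IV = e^(−8.0)·8.0^4/4! = 0.0572523
Unnormalised posteriors:
  w_I·p_I = 0.32 × 0.175467 = 0.0561496
  w_II·p_II = 0.21 × 0.171857 = 0.03609
  w_III·p_III = 0.09 × 0.164109 = 0.0147698
  w_IV·p_IV = 0.38 × 0.0572523 = 0.0217559
Sum: 0.0561496 + 0.03609 + 0.0147698 + 0.0217559 = 0.128765
P(Line III | data) = 0.0147698 / 0.128765 ≈ 0.115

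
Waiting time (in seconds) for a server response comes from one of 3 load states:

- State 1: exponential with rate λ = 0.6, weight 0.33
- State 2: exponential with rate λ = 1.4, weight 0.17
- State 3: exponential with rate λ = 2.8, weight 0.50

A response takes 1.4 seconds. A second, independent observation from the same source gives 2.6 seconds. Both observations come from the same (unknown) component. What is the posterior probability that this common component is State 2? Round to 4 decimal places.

0.1021

Apply Bayes' rule: the posterior for each component is proportional to its prior times its likelihood at x.
Since both observations come from the same component, the likelihood for component k is f_k(x₁)·f_k(x₂).
  L_1 = [0.259026] × [0.126082] = 0.0326585
  L_2 = [0.197202] × [0.0367533] = 0.00724781
  L_3 = [0.0555551] × [0.00192972] = 0.000107206
Prior × likelihood for each component:
  π_1·L_1 = 0.33 × 0.0326585 = 0.0107773
  π_2·L_2 = 0.17 × 0.00724781 = 0.00123213
  π_3·L_3 = 0.50 × 0.000107206 = 5.36028e-05
Normaliser: 0.0107773 + 0.00123213 + 5.36028e-05 = 0.012063
P(State 2 | data) ≈ 0.1021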